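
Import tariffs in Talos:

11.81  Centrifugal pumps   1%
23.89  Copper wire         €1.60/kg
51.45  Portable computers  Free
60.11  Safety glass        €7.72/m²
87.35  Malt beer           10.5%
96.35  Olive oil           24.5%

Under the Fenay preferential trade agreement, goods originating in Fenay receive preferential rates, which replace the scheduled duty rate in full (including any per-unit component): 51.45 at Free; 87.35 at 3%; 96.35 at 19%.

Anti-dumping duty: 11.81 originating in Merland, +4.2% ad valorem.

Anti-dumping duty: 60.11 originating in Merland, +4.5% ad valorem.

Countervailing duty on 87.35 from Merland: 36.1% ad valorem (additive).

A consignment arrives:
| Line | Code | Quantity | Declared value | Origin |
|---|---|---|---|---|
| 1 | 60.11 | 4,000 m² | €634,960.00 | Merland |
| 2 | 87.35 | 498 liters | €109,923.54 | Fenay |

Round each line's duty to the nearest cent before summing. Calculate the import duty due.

€62,750.91

Line 1 (60.11, Merland, 4,000 m², €634,960.00):
Base rate for 60.11 is €7.72/m².
Additional duty on 60.11 from Merland: +4.5% ad valorem. Applied ad valorem rate = 4.5%.
Duty = €634,960.00 × 4.5% + 4,000 × €7.72 = €59,453.20.
Line 2 (87.35, Fenay, 498 liters, €109,923.54):
Base rate for 87.35 is 10.5%.
Origin Fenay qualifies under the Talos–Fenay agreement and 87.35 is covered: preferential rate 3% applies instead.
The additional-duty order on 87.35 targets Merland, not Fenay; it does not apply.
Duty = €109,923.54 × 3% = €3,297.71.
Total = €59,453.20 + €3,297.71 = €62,750.91.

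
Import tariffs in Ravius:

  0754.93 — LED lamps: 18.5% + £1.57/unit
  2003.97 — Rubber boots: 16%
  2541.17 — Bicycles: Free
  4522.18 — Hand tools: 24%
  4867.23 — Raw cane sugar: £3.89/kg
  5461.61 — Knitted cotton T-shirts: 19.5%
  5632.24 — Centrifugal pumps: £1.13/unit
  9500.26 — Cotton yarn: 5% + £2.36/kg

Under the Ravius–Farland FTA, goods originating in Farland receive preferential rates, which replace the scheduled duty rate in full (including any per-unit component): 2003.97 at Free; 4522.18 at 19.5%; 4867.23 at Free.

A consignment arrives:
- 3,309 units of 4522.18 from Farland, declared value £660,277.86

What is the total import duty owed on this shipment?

£128,754.18

Line 1 (4522.18, Farland, 3,309 units, £660,277.86):
Base rate for 4522.18 is 24%.
Origin Farland qualifies under the Ravius–Farland agreement and 4522.18 is covered: preferential rate 19.5% applies instead.
Duty = £660,277.86 × 19.5% = £128,754.18.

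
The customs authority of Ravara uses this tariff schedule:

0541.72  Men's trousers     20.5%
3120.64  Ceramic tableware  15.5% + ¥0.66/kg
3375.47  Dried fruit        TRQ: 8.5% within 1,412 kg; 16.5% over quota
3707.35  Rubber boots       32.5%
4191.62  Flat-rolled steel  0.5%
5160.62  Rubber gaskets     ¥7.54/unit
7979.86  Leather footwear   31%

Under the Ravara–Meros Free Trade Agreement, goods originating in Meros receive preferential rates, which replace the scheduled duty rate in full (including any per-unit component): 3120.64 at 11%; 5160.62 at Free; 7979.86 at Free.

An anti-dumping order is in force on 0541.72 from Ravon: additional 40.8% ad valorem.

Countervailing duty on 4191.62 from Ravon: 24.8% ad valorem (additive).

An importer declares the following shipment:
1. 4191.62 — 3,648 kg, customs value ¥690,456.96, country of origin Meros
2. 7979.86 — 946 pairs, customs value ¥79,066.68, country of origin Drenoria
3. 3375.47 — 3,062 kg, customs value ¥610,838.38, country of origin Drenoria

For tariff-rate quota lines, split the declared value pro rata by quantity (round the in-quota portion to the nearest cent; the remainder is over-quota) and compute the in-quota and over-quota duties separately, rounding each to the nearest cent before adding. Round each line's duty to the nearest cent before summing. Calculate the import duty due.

¥106,216.89

Line 1 (4191.62, Meros, 3,648 kg, ¥690,456.96):
Base rate for 4191.62 is 0.5%.
Origin Meros is the FTA partner but 4191.62 is not on the preference list; base rate stands.
The additional-duty order on 4191.62 targets Ravon, not Meros; it does not apply.
Duty = ¥690,456.96 × 0.5% = ¥3,452.28.
Line 2 (7979.86, Drenoria, 946 pairs, ¥79,066.68):
Base rate for 7979.86 is 31%.
7979.86 has an FTA preferential rate, but origin Drenoria is not Meros; base rate stands.
Duty = ¥79,066.68 × 31% = ¥24,510.67.
Line 3 (3375.47, Drenoria, 3,062 kg, ¥610,838.38):
Code 3375.47 is under a tariff-rate quota (threshold 1,412 kg). In-quota: 1,412 kg at 8.5%; over-quota: 1,650 kg at 16.5%.
Pro-rata value split: in-quota = ¥610,838.38 × 1,412/3,062 = ¥281,679.88; over-quota = ¥610,838.38 − ¥281,679.88 = ¥329,158.50.
In-quota duty = ¥281,679.88 × 8.5% = ¥23,942.79. Over-quota duty = ¥329,158.50 × 16.5% = ¥54,311.15.
Line duty = ¥23,942.79 + ¥54,311.15 = ¥78,253.94.
Total = ¥3,452.28 + ¥24,510.67 + ¥78,253.94 = ¥106,216.89.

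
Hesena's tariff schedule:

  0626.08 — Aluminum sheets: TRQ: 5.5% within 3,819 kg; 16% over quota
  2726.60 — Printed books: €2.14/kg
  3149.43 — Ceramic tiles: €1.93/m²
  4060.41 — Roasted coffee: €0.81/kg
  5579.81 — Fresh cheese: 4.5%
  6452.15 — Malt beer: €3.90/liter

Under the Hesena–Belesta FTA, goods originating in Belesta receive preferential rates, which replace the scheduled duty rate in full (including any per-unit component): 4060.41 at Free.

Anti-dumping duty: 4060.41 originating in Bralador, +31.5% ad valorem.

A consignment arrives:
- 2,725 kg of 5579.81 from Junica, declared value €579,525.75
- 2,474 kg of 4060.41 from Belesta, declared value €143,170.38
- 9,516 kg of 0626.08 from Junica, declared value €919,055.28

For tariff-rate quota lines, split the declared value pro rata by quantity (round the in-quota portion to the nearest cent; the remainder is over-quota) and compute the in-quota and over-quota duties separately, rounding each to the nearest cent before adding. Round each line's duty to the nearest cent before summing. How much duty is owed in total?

€134,399.41

Line 1 (5579.81, Junica, 2,725 kg, €579,525.75):
Base rate for 5579.81 is 4.5%.
Duty = €579,525.75 × 4.5% = €26,078.66.
Line 2 (4060.41, Belesta, 2,474 kg, €143,170.38):
Base rate for 4060.41 is €0.81/kg.
Origin Belesta qualifies under the Hesena–Belesta agreement and 4060.41 is covered: preferential rate Free applies instead.
The additional-duty order on 4060.41 targets Bralador, not Belesta; it does not apply.
Duty = €143,170.38 × 0% = €0.00.
Line 3 (0626.08, Junica, 9,516 kg, €919,055.28):
Code 0626.08 is under a tariff-rate quota (threshold 3,819 kg). In-quota: 3,819 kg at 5.5%; over-quota: 5,697 kg at 16%.
Pro-rata value split: in-quota = €919,055.28 × 3,819/9,516 = €368,839.02; over-quota = €919,055.28 − €368,839.02 = €550,216.26.
In-quota duty = €368,839.02 × 5.5% = €20,286.15. Over-quota duty = €550,216.26 × 16% = €88,034.60.
Line duty = €20,286.15 + €88,034.60 = €108,320.75.
Total = €26,078.66 + €0.00 + €108,320.75 = €134,399.41.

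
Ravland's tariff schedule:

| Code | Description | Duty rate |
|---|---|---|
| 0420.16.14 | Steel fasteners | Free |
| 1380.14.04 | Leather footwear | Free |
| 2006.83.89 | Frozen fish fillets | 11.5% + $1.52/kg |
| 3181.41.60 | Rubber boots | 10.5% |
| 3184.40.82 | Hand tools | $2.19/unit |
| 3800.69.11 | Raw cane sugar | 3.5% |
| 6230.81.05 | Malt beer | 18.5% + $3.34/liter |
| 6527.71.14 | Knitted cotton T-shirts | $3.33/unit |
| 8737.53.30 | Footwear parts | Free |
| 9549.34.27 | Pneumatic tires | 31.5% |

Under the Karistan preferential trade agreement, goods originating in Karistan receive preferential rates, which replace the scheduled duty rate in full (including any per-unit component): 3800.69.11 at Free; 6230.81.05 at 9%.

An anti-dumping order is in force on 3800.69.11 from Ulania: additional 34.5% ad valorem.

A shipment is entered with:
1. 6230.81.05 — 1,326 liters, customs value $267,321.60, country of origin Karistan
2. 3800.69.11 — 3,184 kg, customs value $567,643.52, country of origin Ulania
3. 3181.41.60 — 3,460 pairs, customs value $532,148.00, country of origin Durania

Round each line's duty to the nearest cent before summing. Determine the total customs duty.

$295,639.02

Line 1 (6230.81.05, Karistan, 1,326 liters, $267,321.60):
Base rate for 6230.81.05 is 18.5% + $3.34/liter.
Origin Karistan qualifies under the Ravland–Karistan agreement and 6230.81.05 is covered: preferential rate 9% applies instead.
Duty = $267,321.60 × 9% = $24,058.94.
Line 2 (3800.69.11, Ulania, 3,184 kg, $567,643.52):
Base rate for 3800.69.11 is 3.5%.
3800.69.11 has an FTA preferential rate, but origin Ulania is not Karistan; base rate stands.
Additional duty on 3800.69.11 from Ulania: +34.5%. Applied ad valorem rate: 3.5% + 34.5% = 38%.
Duty = $567,643.52 × 38% = $215,704.54.
Line 3 (3181.41.60, Durania, 3,460 pairs, $532,148.00):
Base rate for 3181.41.60 is 10.5%.
Duty = $532,148.00 × 10.5% = $55,875.54.
Total = $24,058.94 + $215,704.54 + $55,875.54 = $295,639.02.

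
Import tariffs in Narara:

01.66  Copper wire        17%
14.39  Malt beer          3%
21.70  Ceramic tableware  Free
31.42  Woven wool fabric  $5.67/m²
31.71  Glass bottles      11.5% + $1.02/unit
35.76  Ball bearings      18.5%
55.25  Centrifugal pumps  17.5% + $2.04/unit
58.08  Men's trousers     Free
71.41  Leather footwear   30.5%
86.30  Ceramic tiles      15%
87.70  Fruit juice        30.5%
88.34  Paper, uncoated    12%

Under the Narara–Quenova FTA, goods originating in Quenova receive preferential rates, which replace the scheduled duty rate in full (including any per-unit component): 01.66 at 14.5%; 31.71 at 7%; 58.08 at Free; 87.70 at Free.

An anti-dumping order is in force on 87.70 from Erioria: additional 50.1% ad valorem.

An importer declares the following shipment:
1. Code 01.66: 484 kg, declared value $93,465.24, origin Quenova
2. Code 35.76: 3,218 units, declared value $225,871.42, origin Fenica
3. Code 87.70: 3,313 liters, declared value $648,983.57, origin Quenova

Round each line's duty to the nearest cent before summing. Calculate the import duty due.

Line 1 (01.66, Quenova, 484 kg, $93,465.24):
Base rate for 01.66 is 17%.
Origin Quenova qualifies under the Narara–Quenova agreement and 01.66 is covered: preferential rate 14.5% applies instead.
Duty = $93,465.24 × 14.5% = $13,552.46.
Line 2 (35.76, Fenica, 3,218 units, $225,871.42):
Base rate for 35.76 is 18.5%.
Duty = $225,871.42 × 18.5% = $41,786.21.
Line 3 (87.70, Quenova, 3,313 liters, $648,983.57):
Base rate for 87.70 is 30.5%.
Origin Quenova qualifies under the Narara–Quenova agreement and 87.70 is covered: preferential rate Free applies instead.
The additional-duty order on 87.70 targets Erioria, not Quenova; it does not apply.
Duty = $648,983.57 × 0% = $0.00.
Total = $13,552.46 + $41,786.21 + $0.00 = $55,338.67.

$55,338.67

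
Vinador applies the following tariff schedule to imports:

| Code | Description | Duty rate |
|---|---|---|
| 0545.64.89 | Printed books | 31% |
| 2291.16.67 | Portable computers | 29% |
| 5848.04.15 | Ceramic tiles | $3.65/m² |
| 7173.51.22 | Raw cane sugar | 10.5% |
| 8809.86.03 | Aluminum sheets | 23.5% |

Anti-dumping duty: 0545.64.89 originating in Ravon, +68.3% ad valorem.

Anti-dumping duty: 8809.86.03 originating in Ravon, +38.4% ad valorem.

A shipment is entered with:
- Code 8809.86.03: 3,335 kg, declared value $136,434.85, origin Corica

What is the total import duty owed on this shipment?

Line 1 (8809.86.03, Corica, 3,335 kg, $136,434.85):
Base rate for 8809.86.03 is 23.5%.
The additional-duty order on 8809.86.03 targets Ravon, not Corica; it does not apply.
Duty = $136,434.85 × 23.5% = $32,062.19.

$32,062.19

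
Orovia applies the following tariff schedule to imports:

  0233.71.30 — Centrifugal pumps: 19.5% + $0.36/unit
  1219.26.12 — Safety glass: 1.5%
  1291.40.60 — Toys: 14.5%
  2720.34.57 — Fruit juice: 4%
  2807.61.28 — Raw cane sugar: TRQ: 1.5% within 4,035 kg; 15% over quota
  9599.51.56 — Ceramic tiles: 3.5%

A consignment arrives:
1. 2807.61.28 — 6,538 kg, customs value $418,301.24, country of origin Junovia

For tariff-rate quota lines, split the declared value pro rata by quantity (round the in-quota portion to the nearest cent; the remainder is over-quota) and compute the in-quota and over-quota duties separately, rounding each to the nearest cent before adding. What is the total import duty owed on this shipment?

$27,893.68

Line 1 (2807.61.28, Junovia, 6,538 kg, $418,301.24):
Code 2807.61.28 is under a tariff-rate quota (threshold 4,035 kg). In-quota: 4,035 kg at 1.5%; over-quota: 2,503 kg at 15%.
Pro-rata value split: in-quota = $418,301.24 × 4,035/6,538 = $258,159.30; over-quota = $418,301.24 − $258,159.30 = $160,141.94.
In-quota duty = $258,159.30 × 1.5% = $3,872.39. Over-quota duty = $160,141.94 × 15% = $24,021.29.
Line duty = $3,872.39 + $24,021.29 = $27,893.68.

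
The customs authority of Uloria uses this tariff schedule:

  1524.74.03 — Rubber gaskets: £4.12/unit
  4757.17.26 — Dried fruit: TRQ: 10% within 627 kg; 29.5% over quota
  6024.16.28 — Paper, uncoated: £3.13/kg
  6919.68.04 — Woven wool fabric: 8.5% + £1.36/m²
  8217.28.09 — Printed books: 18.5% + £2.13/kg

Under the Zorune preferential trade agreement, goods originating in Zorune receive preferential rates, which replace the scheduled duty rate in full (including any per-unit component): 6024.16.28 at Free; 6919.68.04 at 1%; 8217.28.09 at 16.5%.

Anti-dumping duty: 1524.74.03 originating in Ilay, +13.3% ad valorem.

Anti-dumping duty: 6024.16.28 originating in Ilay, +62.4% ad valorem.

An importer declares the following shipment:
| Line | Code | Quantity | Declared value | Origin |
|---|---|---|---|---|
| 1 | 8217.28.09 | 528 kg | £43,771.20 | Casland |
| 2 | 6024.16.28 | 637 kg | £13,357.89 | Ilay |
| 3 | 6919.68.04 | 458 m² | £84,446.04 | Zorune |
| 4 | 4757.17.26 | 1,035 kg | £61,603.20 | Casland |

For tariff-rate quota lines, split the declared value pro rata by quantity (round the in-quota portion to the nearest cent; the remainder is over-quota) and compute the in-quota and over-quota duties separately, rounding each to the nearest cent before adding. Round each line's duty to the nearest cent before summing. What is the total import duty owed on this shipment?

£31,291.63

Line 1 (8217.28.09, Casland, 528 kg, £43,771.20):
Base rate for 8217.28.09 is 18.5% + £2.13/kg.
8217.28.09 has an FTA preferential rate, but origin Casland is not Zorune; base rate stands.
Duty = £43,771.20 × 18.5% + 528 × £2.13 = £9,222.31.
Line 2 (6024.16.28, Ilay, 637 kg, £13,357.89):
Base rate for 6024.16.28 is £3.13/kg.
6024.16.28 has an FTA preferential rate, but origin Ilay is not Zorune; base rate stands.
Additional duty on 6024.16.28 from Ilay: +62.4% ad valorem. Applied ad valorem rate = 62.4%.
Duty = £13,357.89 × 62.4% + 637 × £3.13 = £10,329.13.
Line 3 (6919.68.04, Zorune, 458 m², £84,446.04):
Base rate for 6919.68.04 is 8.5% + £1.36/m².
Origin Zorune qualifies under the Uloria–Zorune agreement and 6919.68.04 is covered: preferential rate 1% applies instead.
Duty = £84,446.04 × 1% = £844.46.
Line 4 (4757.17.26, Casland, 1,035 kg, £61,603.20):
Code 4757.17.26 is under a tariff-rate quota (threshold 627 kg). In-quota: 627 kg at 10%; over-quota: 408 kg at 29.5%.
Pro-rata value split: in-quota = £61,603.20 × 627/1,035 = £37,319.04; over-quota = £61,603.20 − £37,319.04 = £24,284.16.
In-quota duty = £37,319.04 × 10% = £3,731.90. Over-quota duty = £24,284.16 × 29.5% = £7,163.83.
Line duty = £3,731.90 + £7,163.83 = £10,895.73.
Total = £9,222.31 + £10,329.13 + £844.46 + £10,895.73 = £31,291.63.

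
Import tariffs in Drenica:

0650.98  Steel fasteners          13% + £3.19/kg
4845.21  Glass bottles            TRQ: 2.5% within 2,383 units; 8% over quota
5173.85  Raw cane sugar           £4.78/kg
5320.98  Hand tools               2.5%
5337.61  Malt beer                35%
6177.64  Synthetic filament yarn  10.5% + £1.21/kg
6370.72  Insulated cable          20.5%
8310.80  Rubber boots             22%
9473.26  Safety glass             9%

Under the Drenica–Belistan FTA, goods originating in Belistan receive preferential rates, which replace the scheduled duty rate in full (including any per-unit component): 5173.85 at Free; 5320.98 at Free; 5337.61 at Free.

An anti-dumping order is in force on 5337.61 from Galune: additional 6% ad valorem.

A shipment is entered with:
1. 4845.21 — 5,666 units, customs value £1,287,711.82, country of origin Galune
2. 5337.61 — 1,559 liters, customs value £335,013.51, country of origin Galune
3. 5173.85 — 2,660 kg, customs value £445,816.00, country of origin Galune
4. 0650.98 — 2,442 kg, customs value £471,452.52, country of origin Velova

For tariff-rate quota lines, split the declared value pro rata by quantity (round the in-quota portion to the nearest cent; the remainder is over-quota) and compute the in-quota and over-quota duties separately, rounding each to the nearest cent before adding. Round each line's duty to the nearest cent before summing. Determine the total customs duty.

Line 1 (4845.21, Galune, 5,666 units, £1,287,711.82):
Code 4845.21 is under a tariff-rate quota (threshold 2,383 units). In-quota: 2,383 units at 2.5%; over-quota: 3,283 units at 8%.
Pro-rata value split: in-quota = £1,287,711.82 × 2,383/5,666 = £541,584.41; over-quota = £1,287,711.82 − £541,584.41 = £746,127.41.
In-quota duty = £541,584.41 × 2.5% = £13,539.61. Over-quota duty = £746,127.41 × 8% = £59,690.19.
Line duty = £13,539.61 + £59,690.19 = £73,229.80.
Line 2 (5337.61, Galune, 1,559 liters, £335,013.51):
Base rate for 5337.61 is 35%.
5337.61 has an FTA preferential rate, but origin Galune is not Belistan; base rate stands.
Additional duty on 5337.61 from Galune: +6%. Applied ad valorem rate: 35% + 6% = 41%.
Duty = £335,013.51 × 41% = £137,355.54.
Line 3 (5173.85, Galune, 2,660 kg, £445,816.00):
Base rate for 5173.85 is £4.78/kg.
5173.85 has an FTA preferential rate, but origin Galune is not Belistan; base rate stands.
Duty = 2,660 × £4.78 = £12,714.80.
Line 4 (0650.98, Velova, 2,442 kg, £471,452.52):
Base rate for 0650.98 is 13% + £3.19/kg.
Duty = £471,452.52 × 13% + 2,442 × £3.19 = £69,078.81.
Total = £73,229.80 + £137,355.54 + £12,714.80 + £69,078.81 = £292,378.95.

£292,378.95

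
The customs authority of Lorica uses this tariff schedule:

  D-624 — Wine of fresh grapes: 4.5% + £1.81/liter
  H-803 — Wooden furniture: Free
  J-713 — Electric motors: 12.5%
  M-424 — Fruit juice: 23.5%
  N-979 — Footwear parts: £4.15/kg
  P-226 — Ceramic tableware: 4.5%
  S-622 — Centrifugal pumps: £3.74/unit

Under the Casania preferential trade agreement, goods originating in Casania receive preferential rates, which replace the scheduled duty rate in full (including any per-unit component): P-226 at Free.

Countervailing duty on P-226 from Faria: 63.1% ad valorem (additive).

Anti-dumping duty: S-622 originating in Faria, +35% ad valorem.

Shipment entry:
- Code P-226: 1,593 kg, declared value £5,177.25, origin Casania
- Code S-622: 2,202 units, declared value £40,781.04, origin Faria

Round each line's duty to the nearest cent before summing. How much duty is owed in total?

£22,508.84

Line 1 (P-226, Casania, 1,593 kg, £5,177.25):
Base rate for P-226 is 4.5%.
Origin Casania qualifies under the Lorica–Casania agreement and P-226 is covered: preferential rate Free applies instead.
The additional-duty order on P-226 targets Faria, not Casania; it does not apply.
Duty = £5,177.25 × 0% = £0.00.
Line 2 (S-622, Faria, 2,202 units, £40,781.04):
Base rate for S-622 is £3.74/unit.
Additional duty on S-622 from Faria: +35% ad valorem. Applied ad valorem rate = 35%.
Duty = £40,781.04 × 35% + 2,202 × £3.74 = £22,508.84.
Total = £0.00 + £22,508.84 = £22,508.84.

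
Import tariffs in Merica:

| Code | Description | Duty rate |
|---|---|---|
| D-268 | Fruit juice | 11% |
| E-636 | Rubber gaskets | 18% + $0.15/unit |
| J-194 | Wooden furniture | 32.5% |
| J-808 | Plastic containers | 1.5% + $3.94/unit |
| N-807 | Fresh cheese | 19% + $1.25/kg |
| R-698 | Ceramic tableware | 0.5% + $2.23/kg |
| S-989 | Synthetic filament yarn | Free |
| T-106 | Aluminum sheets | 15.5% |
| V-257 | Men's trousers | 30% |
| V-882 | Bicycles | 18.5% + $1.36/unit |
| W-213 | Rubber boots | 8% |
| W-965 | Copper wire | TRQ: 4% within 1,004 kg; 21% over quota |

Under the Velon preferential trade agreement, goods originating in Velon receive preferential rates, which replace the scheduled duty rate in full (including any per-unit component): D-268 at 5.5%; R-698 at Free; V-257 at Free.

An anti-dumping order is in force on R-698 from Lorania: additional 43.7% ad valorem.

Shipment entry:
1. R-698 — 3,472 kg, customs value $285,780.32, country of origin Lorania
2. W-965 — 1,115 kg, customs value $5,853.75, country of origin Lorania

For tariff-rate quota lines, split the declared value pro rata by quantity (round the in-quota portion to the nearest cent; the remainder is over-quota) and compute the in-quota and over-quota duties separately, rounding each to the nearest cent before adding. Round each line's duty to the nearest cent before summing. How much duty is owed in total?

Line 1 (R-698, Lorania, 3,472 kg, $285,780.32):
Base rate for R-698 is 0.5% + $2.23/kg.
R-698 has an FTA preferential rate, but origin Lorania is not Velon; base rate stands.
Additional duty on R-698 from Lorania: +43.7%. Applied ad valorem rate: 0.5% + 43.7% = 44.2%.
Duty = $285,780.32 × 44.2% + 3,472 × $2.23 = $134,057.46.
Line 2 (W-965, Lorania, 1,115 kg, $5,853.75):
Code W-965 is under a tariff-rate quota (threshold 1,004 kg). In-quota: 1,004 kg at 4%; over-quota: 111 kg at 21%.
Pro-rata value split: in-quota = $5,853.75 × 1,004/1,115 = $5,271.00; over-quota = $5,853.75 − $5,271.00 = $582.75.
In-quota duty = $5,271.00 × 4% = $210.84. Over-quota duty = $582.75 × 21% = $122.38.
Line duty = $210.84 + $122.38 = $333.22.
Total = $134,057.46 + $333.22 = $134,390.68.

$134,390.68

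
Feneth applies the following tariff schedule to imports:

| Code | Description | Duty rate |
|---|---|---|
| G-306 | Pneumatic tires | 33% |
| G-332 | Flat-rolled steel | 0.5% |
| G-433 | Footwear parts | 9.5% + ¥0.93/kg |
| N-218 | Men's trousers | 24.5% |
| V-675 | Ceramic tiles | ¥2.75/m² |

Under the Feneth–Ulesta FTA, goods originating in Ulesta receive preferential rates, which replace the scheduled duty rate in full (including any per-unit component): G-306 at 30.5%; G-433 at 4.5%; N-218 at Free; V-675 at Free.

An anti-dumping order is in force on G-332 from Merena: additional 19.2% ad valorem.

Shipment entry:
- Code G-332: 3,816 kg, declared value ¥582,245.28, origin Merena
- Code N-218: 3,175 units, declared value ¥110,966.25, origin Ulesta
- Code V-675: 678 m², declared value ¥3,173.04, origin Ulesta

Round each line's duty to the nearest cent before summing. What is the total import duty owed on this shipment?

Line 1 (G-332, Merena, 3,816 kg, ¥582,245.28):
Base rate for G-332 is 0.5%.
Additional duty on G-332 from Merena: +19.2%. Applied ad valorem rate: 0.5% + 19.2% = 19.7%.
Duty = ¥582,245.28 × 19.7% = ¥114,702.32.
Line 2 (N-218, Ulesta, 3,175 units, ¥110,966.25):
Base rate for N-218 is 24.5%.
Origin Ulesta qualifies under the Feneth–Ulesta agreement and N-218 is covered: preferential rate Free applies instead.
Duty = ¥110,966.25 × 0% = ¥0.00.
Line 3 (V-675, Ulesta, 678 m², ¥3,173.04):
Base rate for V-675 is ¥2.75/m².
Origin Ulesta qualifies under the Feneth–Ulesta agreement and V-675 is covered: preferential rate Free applies instead.
Duty = ¥3,173.04 × 0% = ¥0.00.
Total = ¥114,702.32 + ¥0.00 + ¥0.00 = ¥114,702.32.

¥114,702.32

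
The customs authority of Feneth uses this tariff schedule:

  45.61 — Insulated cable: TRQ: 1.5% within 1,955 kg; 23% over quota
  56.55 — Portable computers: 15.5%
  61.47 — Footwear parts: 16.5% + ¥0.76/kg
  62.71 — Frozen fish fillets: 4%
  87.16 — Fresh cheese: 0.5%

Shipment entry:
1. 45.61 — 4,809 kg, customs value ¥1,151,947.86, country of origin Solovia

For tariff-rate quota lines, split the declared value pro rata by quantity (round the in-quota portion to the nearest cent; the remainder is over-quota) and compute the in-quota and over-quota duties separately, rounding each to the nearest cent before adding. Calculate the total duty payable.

¥164,263.36

Line 1 (45.61, Solovia, 4,809 kg, ¥1,151,947.86):
Code 45.61 is under a tariff-rate quota (threshold 1,955 kg). In-quota: 1,955 kg at 1.5%; over-quota: 2,854 kg at 23%.
Pro-rata value split: in-quota = ¥1,151,947.86 × 1,955/4,809 = ¥468,300.70; over-quota = ¥1,151,947.86 − ¥468,300.70 = ¥683,647.16.
In-quota duty = ¥468,300.70 × 1.5% = ¥7,024.51. Over-quota duty = ¥683,647.16 × 23% = ¥157,238.85.
Line duty = ¥7,024.51 + ¥157,238.85 = ¥164,263.36.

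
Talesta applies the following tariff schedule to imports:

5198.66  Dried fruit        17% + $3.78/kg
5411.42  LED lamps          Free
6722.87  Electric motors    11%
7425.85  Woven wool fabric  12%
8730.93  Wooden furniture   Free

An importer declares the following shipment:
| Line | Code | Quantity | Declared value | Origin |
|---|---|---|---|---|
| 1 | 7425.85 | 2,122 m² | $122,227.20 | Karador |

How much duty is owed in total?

$14,667.26

Line 1 (7425.85, Karador, 2,122 m², $122,227.20):
Base rate for 7425.85 is 12%.
Duty = $122,227.20 × 12% = $14,667.26.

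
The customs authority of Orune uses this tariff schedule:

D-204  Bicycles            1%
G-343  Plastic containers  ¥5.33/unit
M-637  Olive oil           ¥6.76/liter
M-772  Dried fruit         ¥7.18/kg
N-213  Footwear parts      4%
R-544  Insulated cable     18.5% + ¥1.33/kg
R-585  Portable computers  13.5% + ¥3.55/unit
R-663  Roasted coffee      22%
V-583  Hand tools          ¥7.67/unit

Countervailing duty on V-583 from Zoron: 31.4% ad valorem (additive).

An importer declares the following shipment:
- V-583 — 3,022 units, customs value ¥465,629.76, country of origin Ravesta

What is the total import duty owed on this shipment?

¥23,178.74

Line 1 (V-583, Ravesta, 3,022 units, ¥465,629.76):
Base rate for V-583 is ¥7.67/unit.
The additional-duty order on V-583 targets Zoron, not Ravesta; it does not apply.
Duty = 3,022 × ¥7.67 = ¥23,178.74.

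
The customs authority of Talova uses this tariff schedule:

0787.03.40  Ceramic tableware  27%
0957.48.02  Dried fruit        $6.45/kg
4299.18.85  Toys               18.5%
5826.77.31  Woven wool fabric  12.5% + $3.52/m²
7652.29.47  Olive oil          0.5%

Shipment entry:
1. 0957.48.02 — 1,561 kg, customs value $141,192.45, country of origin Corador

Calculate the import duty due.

Line 1 (0957.48.02, Corador, 1,561 kg, $141,192.45):
Base rate for 0957.48.02 is $6.45/kg.
Duty = 1,561 × $6.45 = $10,068.45.

$10,068.45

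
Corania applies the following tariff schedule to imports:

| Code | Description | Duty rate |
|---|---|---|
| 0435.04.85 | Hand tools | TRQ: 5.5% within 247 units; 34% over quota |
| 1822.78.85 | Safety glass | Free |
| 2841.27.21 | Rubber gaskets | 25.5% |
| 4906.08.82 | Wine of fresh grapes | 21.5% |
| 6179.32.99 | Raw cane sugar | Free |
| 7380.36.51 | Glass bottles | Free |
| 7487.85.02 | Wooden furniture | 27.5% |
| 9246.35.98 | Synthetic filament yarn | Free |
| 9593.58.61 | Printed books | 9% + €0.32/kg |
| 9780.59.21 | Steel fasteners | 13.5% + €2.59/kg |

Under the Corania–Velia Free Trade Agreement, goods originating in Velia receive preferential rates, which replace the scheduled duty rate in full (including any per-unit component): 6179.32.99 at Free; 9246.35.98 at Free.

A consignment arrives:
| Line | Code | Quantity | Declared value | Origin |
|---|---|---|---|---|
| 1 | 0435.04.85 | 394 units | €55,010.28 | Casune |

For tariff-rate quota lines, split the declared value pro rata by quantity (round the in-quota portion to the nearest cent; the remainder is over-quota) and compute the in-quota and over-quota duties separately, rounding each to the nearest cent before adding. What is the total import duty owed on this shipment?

Line 1 (0435.04.85, Casune, 394 units, €55,010.28):
Code 0435.04.85 is under a tariff-rate quota (threshold 247 units). In-quota: 247 units at 5.5%; over-quota: 147 units at 34%.
Pro-rata value split: in-quota = €55,010.28 × 247/394 = €34,486.14; over-quota = €55,010.28 − €34,486.14 = €20,524.14.
In-quota duty = €34,486.14 × 5.5% = €1,896.74. Over-quota duty = €20,524.14 × 34% = €6,978.21.
Line duty = €1,896.74 + €6,978.21 = €8,874.95.

€8,874.95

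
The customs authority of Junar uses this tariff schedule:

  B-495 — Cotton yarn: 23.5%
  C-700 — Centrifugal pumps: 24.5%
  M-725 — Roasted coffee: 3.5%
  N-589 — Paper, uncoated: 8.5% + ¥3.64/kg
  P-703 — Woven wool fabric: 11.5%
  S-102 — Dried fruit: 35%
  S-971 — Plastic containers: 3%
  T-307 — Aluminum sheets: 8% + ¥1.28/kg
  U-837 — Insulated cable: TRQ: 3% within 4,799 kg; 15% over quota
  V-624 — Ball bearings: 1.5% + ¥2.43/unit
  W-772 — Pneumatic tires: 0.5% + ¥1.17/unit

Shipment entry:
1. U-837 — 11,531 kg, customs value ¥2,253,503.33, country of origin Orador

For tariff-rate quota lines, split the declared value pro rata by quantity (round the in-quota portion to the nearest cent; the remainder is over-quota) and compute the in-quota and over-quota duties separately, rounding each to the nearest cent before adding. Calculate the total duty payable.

Line 1 (U-837, Orador, 11,531 kg, ¥2,253,503.33):
Code U-837 is under a tariff-rate quota (threshold 4,799 kg). In-quota: 4,799 kg at 3%; over-quota: 6,732 kg at 15%.
Pro-rata value split: in-quota = ¥2,253,503.33 × 4,799/11,531 = ¥937,868.57; over-quota = ¥2,253,503.33 − ¥937,868.57 = ¥1,315,634.76.
In-quota duty = ¥937,868.57 × 3% = ¥28,136.06. Over-quota duty = ¥1,315,634.76 × 15% = ¥197,345.21.
Line duty = ¥28,136.06 + ¥197,345.21 = ¥225,481.27.

¥225,481.27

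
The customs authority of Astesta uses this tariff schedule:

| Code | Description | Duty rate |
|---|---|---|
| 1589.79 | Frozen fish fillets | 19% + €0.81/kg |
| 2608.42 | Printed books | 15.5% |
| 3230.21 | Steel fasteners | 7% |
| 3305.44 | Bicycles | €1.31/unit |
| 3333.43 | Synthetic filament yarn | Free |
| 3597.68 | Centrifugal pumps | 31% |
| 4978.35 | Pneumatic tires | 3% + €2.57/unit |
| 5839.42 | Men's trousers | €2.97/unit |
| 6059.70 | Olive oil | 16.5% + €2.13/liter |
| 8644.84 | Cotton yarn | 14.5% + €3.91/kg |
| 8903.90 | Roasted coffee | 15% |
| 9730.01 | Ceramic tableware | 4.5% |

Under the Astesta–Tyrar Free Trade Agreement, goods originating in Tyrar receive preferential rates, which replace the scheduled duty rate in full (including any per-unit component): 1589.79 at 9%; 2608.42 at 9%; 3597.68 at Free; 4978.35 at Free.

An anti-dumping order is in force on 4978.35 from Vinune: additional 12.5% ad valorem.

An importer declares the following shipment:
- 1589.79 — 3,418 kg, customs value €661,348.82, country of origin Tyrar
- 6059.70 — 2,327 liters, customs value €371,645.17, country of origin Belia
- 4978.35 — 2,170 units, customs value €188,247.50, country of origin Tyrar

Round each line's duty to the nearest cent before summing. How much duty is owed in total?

Line 1 (1589.79, Tyrar, 3,418 kg, €661,348.82):
Base rate for 1589.79 is 19% + €0.81/kg.
Origin Tyrar qualifies under the Astesta–Tyrar agreement and 1589.79 is covered: preferential rate 9% applies instead.
Duty = €661,348.82 × 9% = €59,521.39.
Line 2 (6059.70, Belia, 2,327 liters, €371,645.17):
Base rate for 6059.70 is 16.5% + €2.13/liter.
Duty = €371,645.17 × 16.5% + 2,327 × €2.13 = €66,277.96.
Line 3 (4978.35, Tyrar, 2,170 units, €188,247.50):
Base rate for 4978.35 is 3% + €2.57/unit.
Origin Tyrar qualifies under the Astesta–Tyrar agreement and 4978.35 is covered: preferential rate Free applies instead.
The additional-duty order on 4978.35 targets Vinune, not Tyrar; it does not apply.
Duty = €188,247.50 × 0% = €0.00.
Total = €59,521.39 + €66,277.96 + €0.00 = €125,799.35.

€125,799.35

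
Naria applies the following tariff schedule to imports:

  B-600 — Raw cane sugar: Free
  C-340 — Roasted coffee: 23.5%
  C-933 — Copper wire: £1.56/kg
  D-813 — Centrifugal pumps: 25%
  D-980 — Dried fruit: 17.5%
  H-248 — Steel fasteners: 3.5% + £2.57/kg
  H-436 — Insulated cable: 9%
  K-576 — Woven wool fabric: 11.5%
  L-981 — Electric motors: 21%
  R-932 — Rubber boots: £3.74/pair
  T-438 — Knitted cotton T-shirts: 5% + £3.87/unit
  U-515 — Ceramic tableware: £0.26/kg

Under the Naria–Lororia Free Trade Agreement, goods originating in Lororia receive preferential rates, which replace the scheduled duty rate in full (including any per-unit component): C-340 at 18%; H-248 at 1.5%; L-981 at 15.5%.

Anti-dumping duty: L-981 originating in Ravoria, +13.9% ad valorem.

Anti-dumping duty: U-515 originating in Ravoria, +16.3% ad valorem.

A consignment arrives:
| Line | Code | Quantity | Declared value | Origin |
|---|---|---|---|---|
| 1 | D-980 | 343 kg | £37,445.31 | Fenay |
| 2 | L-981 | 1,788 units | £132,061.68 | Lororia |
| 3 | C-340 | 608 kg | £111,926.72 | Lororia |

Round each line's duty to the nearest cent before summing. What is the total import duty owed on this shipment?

£47,169.30

Line 1 (D-980, Fenay, 343 kg, £37,445.31):
Base rate for D-980 is 17.5%.
Duty = £37,445.31 × 17.5% = £6,552.93.
Line 2 (L-981, Lororia, 1,788 units, £132,061.68):
Base rate for L-981 is 21%.
Origin Lororia qualifies under the Naria–Lororia agreement and L-981 is covered: preferential rate 15.5% applies instead.
The additional-duty order on L-981 targets Ravoria, not Lororia; it does not apply.
Duty = £132,061.68 × 15.5% = £20,469.56.
Line 3 (C-340, Lororia, 608 kg, £111,926.72):
Base rate for C-340 is 23.5%.
Origin Lororia qualifies under the Naria–Lororia agreement and C-340 is covered: preferential rate 18% applies instead.
Duty = £111,926.72 × 18% = £20,146.81.
Total = £6,552.93 + £20,469.56 + £20,146.81 = £47,169.30.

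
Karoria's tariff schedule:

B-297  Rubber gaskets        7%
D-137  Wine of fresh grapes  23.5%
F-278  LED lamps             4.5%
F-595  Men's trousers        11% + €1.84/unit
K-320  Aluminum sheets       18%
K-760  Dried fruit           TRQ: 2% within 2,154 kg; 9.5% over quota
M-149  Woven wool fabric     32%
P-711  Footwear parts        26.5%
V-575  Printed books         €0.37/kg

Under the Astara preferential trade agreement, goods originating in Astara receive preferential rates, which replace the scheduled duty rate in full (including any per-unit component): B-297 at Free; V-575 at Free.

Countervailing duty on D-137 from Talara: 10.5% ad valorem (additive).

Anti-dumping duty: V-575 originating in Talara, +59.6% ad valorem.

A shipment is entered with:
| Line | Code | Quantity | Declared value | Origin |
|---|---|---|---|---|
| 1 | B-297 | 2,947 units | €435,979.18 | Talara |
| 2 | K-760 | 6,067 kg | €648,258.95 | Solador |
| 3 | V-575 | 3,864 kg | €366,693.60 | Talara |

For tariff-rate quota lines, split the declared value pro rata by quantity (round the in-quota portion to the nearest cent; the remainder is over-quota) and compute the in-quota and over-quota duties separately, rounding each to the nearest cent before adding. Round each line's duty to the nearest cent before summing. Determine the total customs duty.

€294,820.59

Line 1 (B-297, Talara, 2,947 units, €435,979.18):
Base rate for B-297 is 7%.
B-297 has an FTA preferential rate, but origin Talara is not Astara; base rate stands.
Duty = €435,979.18 × 7% = €30,518.54.
Line 2 (K-760, Solador, 6,067 kg, €648,258.95):
Code K-760 is under a tariff-rate quota (threshold 2,154 kg). In-quota: 2,154 kg at 2%; over-quota: 3,913 kg at 9.5%.
Pro-rata value split: in-quota = €648,258.95 × 2,154/6,067 = €230,154.90; over-quota = €648,258.95 − €230,154.90 = €418,104.05.
In-quota duty = €230,154.90 × 2% = €4,603.10. Over-quota duty = €418,104.05 × 9.5% = €39,719.88.
Line duty = €4,603.10 + €39,719.88 = €44,322.98.
Line 3 (V-575, Talara, 3,864 kg, €366,693.60):
Base rate for V-575 is €0.37/kg.
V-575 has an FTA preferential rate, but origin Talara is not Astara; base rate stands.
Additional duty on V-575 from Talara: +59.6% ad valorem. Applied ad valorem rate = 59.6%.
Duty = €366,693.60 × 59.6% + 3,864 × €0.37 = €219,979.07.
Total = €30,518.54 + €44,322.98 + €219,979.07 = €294,820.59.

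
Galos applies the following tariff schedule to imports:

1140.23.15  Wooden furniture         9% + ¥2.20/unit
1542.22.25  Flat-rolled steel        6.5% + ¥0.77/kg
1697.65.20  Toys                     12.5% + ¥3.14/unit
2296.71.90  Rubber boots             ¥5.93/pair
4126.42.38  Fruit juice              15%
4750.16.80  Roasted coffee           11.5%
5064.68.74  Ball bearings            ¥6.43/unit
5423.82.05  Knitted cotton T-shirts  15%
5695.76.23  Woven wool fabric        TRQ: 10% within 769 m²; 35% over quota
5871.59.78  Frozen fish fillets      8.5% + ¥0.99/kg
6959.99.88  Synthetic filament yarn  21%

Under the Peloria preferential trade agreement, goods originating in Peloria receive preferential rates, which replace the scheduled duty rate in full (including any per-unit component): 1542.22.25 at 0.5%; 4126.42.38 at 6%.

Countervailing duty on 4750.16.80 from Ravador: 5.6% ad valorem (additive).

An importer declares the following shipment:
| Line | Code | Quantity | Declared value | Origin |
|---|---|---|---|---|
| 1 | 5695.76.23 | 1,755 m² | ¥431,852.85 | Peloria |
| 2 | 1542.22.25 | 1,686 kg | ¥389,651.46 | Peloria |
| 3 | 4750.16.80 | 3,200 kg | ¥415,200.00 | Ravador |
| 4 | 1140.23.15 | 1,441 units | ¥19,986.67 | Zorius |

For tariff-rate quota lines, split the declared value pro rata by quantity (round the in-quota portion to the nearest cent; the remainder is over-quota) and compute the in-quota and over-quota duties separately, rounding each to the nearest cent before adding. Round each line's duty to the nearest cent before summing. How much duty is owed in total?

¥181,758.00

Line 1 (5695.76.23, Peloria, 1,755 m², ¥431,852.85):
Code 5695.76.23 is under a tariff-rate quota (threshold 769 m²). In-quota: 769 m² at 10%; over-quota: 986 m² at 35%.
Pro-rata value split: in-quota = ¥431,852.85 × 769/1,755 = ¥189,227.83; over-quota = ¥431,852.85 − ¥189,227.83 = ¥242,625.02.
In-quota duty = ¥189,227.83 × 10% = ¥18,922.78. Over-quota duty = ¥242,625.02 × 35% = ¥84,918.76.
Line duty = ¥18,922.78 + ¥84,918.76 = ¥103,841.54.
Line 2 (1542.22.25, Peloria, 1,686 kg, ¥389,651.46):
Base rate for 1542.22.25 is 6.5% + ¥0.77/kg.
Origin Peloria qualifies under the Galos–Peloria agreement and 1542.22.25 is covered: preferential rate 0.5% applies instead.
Duty = ¥389,651.46 × 0.5% = ¥1,948.26.
Line 3 (4750.16.80, Ravador, 3,200 kg, ¥415,200.00):
Base rate for 4750.16.80 is 11.5%.
Additional duty on 4750.16.80 from Ravador: +5.6%. Applied ad valorem rate: 11.5% + 5.6% = 17.1%.
Duty = ¥415,200.00 × 17.1% = ¥70,999.20.
Line 4 (1140.23.15, Zorius, 1,441 units, ¥19,986.67):
Base rate for 1140.23.15 is 9% + ¥2.20/unit.
Duty = ¥19,986.67 × 9% + 1,441 × ¥2.20 = ¥4,969.00.
Total = ¥103,841.54 + ¥1,948.26 + ¥70,999.20 + ¥4,969.00 = ¥181,758.00.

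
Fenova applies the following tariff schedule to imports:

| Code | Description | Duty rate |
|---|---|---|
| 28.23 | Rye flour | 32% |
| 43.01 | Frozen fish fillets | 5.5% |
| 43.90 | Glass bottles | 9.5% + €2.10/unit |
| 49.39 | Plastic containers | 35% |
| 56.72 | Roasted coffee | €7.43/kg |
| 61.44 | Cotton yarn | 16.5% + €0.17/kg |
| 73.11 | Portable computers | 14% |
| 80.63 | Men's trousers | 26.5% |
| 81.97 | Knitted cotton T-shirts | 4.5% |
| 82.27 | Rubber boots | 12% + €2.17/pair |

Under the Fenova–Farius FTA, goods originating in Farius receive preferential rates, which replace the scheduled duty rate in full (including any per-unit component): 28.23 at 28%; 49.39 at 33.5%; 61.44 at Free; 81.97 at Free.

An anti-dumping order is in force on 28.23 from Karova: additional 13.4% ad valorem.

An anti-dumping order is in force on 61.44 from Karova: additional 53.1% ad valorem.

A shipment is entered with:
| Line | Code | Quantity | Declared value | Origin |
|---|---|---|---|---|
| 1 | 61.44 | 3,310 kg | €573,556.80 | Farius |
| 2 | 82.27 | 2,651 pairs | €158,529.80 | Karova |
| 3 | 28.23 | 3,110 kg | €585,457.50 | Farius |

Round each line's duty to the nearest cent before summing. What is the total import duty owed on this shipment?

Line 1 (61.44, Farius, 3,310 kg, €573,556.80):
Base rate for 61.44 is 16.5% + €0.17/kg.
Origin Farius qualifies under the Fenova–Farius agreement and 61.44 is covered: preferential rate Free applies instead.
The additional-duty order on 61.44 targets Karova, not Farius; it does not apply.
Duty = €573,556.80 × 0% = €0.00.
Line 2 (82.27, Karova, 2,651 pairs, €158,529.80):
Base rate for 82.27 is 12% + €2.17/pair.
Duty = €158,529.80 × 12% + 2,651 × €2.17 = €24,776.25.
Line 3 (28.23, Farius, 3,110 kg, €585,457.50):
Base rate for 28.23 is 32%.
Origin Farius qualifies under the Fenova–Farius agreement and 28.23 is covered: preferential rate 28% applies instead.
The additional-duty order on 28.23 targets Karova, not Farius; it does not apply.
Duty = €585,457.50 × 28% = €163,928.10.
Total = €0.00 + €24,776.25 + €163,928.10 = €188,704.35.

€188,704.35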